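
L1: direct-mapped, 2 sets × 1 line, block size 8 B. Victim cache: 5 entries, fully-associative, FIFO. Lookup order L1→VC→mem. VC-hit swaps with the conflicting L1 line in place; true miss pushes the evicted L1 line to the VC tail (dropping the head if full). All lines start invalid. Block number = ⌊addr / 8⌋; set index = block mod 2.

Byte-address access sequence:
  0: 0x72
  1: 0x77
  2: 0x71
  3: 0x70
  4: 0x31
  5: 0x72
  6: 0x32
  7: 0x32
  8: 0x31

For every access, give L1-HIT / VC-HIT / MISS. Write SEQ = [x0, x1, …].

SEQ = [MISS, L1-HIT, L1-HIT, L1-HIT, MISS, VC-HIT, VC-HIT, L1-HIT, L1-HIT]

0: 0x72 (blk 14, set 0) → MISS  vc=[]
1: 0x77 (blk 14, set 0) → L1-HIT  vc=[]
2: 0x71 (blk 14, set 0) → L1-HIT  vc=[]
3: 0x70 (blk 14, set 0) → L1-HIT  vc=[]
4: 0x31 (blk 6, set 0) → MISS  vc=[14]
5: 0x72 (blk 14, set 0) → VC-HIT  vc=[6]
6: 0x32 (blk 6, set 0) → VC-HIT  vc=[14]
7: 0x32 (blk 6, set 0) → L1-HIT  vc=[14]
8: 0x31 (blk 6, set 0) → L1-HIT  vc=[14]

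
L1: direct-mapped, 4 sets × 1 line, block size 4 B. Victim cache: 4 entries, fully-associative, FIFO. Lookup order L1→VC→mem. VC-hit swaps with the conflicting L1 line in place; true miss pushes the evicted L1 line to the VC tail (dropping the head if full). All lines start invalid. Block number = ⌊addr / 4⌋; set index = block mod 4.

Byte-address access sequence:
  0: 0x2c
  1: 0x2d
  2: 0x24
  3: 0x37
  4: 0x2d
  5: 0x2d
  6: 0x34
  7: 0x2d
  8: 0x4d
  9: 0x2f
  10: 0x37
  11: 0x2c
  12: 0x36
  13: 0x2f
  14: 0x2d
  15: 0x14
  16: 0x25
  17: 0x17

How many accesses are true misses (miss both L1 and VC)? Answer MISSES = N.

#0 0x2c→b11/s3 MISS; vc=[]
#1 0x2d→b11/s3 L1-HIT; vc=[]
#2 0x24→b9/s1 MISS; vc=[]
#3 0x37→b13/s1 MISS; vc=[9]
#4 0x2d→b11/s3 L1-HIT; vc=[9]
#5 0x2d→b11/s3 L1-HIT; vc=[9]
#6 0x34→b13/s1 L1-HIT; vc=[9]
#7 0x2d→b11/s3 L1-HIT; vc=[9]
#8 0x4d→b19/s3 MISS; vc=[9,11]
#9 0x2f→b11/s3 VC-HIT; vc=[9,19]
#10 0x37→b13/s1 L1-HIT; vc=[9,19]
#11 0x2c→b11/s3 L1-HIT; vc=[9,19]
#12 0x36→b13/s1 L1-HIT; vc=[9,19]
#13 0x2f→b11/s3 L1-HIT; vc=[9,19]
#14 0x2d→b11/s3 L1-HIT; vc=[9,19]
#15 0x14→b5/s1 MISS; vc=[9,19,13]
#16 0x25→b9/s1 VC-HIT; vc=[5,19,13]
#17 0x17→b5/s1 VC-HIT; vc=[9,19,13]

MISSES = 5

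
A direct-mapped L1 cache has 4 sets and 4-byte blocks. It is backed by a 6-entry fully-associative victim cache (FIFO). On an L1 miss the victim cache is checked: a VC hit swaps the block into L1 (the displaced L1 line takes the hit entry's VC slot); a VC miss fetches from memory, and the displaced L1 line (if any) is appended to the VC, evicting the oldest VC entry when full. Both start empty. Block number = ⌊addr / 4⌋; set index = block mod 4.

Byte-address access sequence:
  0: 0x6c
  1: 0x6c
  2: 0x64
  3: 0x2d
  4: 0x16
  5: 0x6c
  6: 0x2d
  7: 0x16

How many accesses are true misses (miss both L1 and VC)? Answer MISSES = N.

  [0] addr=0x6c blk=27 s=3: MISS | VC []
  [1] addr=0x6c blk=27 s=3: L1-HIT | VC []
  [2] addr=0x64 blk=25 s=1: MISS | VC []
  [3] addr=0x2d blk=11 s=3: MISS | VC [27]
  [4] addr=0x16 blk=5 s=1: MISS | VC [27, 25]
  [5] addr=0x6c blk=27 s=3: VC-HIT | VC [11, 25]
  [6] addr=0x2d blk=11 s=3: VC-HIT | VC [27, 25]
  [7] addr=0x16 blk=5 s=1: L1-HIT | VC [27, 25]

MISSES = 4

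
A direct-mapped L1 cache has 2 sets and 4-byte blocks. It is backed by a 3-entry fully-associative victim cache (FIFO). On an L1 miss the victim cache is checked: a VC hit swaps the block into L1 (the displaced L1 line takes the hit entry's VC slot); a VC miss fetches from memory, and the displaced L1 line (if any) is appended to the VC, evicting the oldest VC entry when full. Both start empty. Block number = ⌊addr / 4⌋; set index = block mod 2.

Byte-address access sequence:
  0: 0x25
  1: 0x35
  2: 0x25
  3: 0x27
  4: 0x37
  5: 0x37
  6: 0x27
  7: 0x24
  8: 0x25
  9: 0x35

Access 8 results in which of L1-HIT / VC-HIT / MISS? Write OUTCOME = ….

#0 0x25→b9/s1 MISS; vc=[]
#1 0x35→b13/s1 MISS; vc=[9]
#2 0x25→b9/s1 VC-HIT; vc=[13]
#3 0x27→b9/s1 L1-HIT; vc=[13]
#4 0x37→b13/s1 VC-HIT; vc=[9]
#5 0x37→b13/s1 L1-HIT; vc=[9]
#6 0x27→b9/s1 VC-HIT; vc=[13]
#7 0x24→b9/s1 L1-HIT; vc=[13]
#8 0x25→b9/s1 L1-HIT; vc=[13]
#9 0x35→b13/s1 VC-HIT; vc=[9]

OUTCOME = L1-HIT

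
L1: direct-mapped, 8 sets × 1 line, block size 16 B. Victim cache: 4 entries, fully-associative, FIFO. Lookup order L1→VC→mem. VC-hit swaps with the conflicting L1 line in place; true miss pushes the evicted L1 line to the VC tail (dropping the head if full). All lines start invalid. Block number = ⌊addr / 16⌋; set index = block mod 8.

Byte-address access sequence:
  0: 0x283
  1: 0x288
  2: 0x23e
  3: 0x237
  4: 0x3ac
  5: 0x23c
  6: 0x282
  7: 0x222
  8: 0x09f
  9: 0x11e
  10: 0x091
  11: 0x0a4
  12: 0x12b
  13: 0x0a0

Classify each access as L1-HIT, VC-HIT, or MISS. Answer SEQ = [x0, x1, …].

SEQ = [MISS, L1-HIT, MISS, L1-HIT, MISS, L1-HIT, L1-HIT, MISS, MISS, MISS, VC-HIT, MISS, MISS, VC-HIT]

  [0] addr=0x283 blk=40 s=0: MISS | VC []
  [1] addr=0x288 blk=40 s=0: L1-HIT | VC []
  [2] addr=0x23e blk=35 s=3: MISS | VC []
  [3] addr=0x237 blk=35 s=3: L1-HIT | VC []
  [4] addr=0x3ac blk=58 s=2: MISS | VC []
  [5] addr=0x23c blk=35 s=3: L1-HIT | VC []
  [6] addr=0x282 blk=40 s=0: L1-HIT | VC []
  [7] addr=0x222 blk=34 s=2: MISS | VC [58]
  [8] addr=0x9f blk=9 s=1: MISS | VC [58]
  [9] addr=0x11e blk=17 s=1: MISS | VC [58, 9]
  [10] addr=0x91 blk=9 s=1: VC-HIT | VC [58, 17]
  [11] addr=0xa4 blk=10 s=2: MISS | VC [58, 17, 34]
  [12] addr=0x12b blk=18 s=2: MISS | VC [58, 17, 34, 10]
  [13] addr=0xa0 blk=10 s=2: VC-HIT | VC [58, 17, 34, 18]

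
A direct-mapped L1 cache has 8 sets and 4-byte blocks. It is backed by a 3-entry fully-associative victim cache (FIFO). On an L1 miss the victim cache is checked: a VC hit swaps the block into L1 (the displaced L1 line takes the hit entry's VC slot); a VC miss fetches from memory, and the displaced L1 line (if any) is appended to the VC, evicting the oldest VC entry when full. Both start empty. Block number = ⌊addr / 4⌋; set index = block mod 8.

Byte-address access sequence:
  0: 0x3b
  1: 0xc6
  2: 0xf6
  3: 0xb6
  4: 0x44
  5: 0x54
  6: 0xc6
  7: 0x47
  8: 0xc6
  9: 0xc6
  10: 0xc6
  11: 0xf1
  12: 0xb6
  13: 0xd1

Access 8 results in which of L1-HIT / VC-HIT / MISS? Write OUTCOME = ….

OUTCOME = VC-HIT

#0 0x3b→b14/s6 MISS; vc=[]
#1 0xc6→b49/s1 MISS; vc=[]
#2 0xf6→b61/s5 MISS; vc=[]
#3 0xb6→b45/s5 MISS; vc=[61]
#4 0x44→b17/s1 MISS; vc=[61,49]
#5 0x54→b21/s5 MISS; vc=[61,49,45]
#6 0xc6→b49/s1 VC-HIT; vc=[61,17,45]
#7 0x47→b17/s1 VC-HIT; vc=[61,49,45]
#8 0xc6→b49/s1 VC-HIT; vc=[61,17,45]
#9 0xc6→b49/s1 L1-HIT; vc=[61,17,45]
#10 0xc6→b49/s1 L1-HIT; vc=[61,17,45]
#11 0xf1→b60/s4 MISS; vc=[61,17,45]
#12 0xb6→b45/s5 VC-HIT; vc=[61,17,21]
#13 0xd1→b52/s4 MISS; vc=[17,21,60]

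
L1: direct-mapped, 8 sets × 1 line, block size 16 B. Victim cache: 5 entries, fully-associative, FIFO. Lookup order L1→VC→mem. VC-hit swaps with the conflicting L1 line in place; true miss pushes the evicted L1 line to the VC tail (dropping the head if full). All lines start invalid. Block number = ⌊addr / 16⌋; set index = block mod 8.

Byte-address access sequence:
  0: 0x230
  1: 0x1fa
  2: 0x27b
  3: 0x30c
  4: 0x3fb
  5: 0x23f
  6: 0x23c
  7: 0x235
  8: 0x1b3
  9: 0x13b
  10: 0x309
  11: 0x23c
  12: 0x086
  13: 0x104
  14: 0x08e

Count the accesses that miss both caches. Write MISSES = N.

0: 0x230 (blk 35, set 3) → MISS  vc=[]
1: 0x1fa (blk 31, set 7) → MISS  vc=[]
2: 0x27b (blk 39, set 7) → MISS  vc=[31]
3: 0x30c (blk 48, set 0) → MISS  vc=[31]
4: 0x3fb (blk 63, set 7) → MISS  vc=[31, 39]
5: 0x23f (blk 35, set 3) → L1-HIT  vc=[31, 39]
6: 0x23c (blk 35, set 3) → L1-HIT  vc=[31, 39]
7: 0x235 (blk 35, set 3) → L1-HIT  vc=[31, 39]
8: 0x1b3 (blk 27, set 3) → MISS  vc=[31, 39, 35]
9: 0x13b (blk 19, set 3) → MISS  vc=[31, 39, 35, 27]
10: 0x309 (blk 48, set 0) → L1-HIT  vc=[31, 39, 35, 27]
11: 0x23c (blk 35, set 3) → VC-HIT  vc=[31, 39, 19, 27]
12: 0x86 (blk 8, set 0) → MISS  vc=[31, 39, 19, 27, 48]
13: 0x104 (blk 16, set 0) → MISS  vc=[39, 19, 27, 48, 8]
14: 0x8e (blk 8, set 0) → VC-HIT  vc=[39, 19, 27, 48, 16]

MISSES = 9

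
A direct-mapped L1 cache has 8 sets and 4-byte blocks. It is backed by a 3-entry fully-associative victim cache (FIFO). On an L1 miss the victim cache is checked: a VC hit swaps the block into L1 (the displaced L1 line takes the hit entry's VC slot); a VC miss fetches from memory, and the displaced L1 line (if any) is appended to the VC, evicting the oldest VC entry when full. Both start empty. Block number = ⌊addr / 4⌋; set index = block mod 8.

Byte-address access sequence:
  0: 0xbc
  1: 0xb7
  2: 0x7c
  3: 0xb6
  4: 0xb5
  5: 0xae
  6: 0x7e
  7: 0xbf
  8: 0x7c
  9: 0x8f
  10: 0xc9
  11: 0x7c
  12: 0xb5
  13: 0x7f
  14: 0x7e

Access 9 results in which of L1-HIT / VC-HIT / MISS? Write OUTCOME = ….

0: 0xbc (blk 47, set 7) → MISS  vc=[]
1: 0xb7 (blk 45, set 5) → MISS  vc=[]
2: 0x7c (blk 31, set 7) → MISS  vc=[47]
3: 0xb6 (blk 45, set 5) → L1-HIT  vc=[47]
4: 0xb5 (blk 45, set 5) → L1-HIT  vc=[47]
5: 0xae (blk 43, set 3) → MISS  vc=[47]
6: 0x7e (blk 31, set 7) → L1-HIT  vc=[47]
7: 0xbf (blk 47, set 7) → VC-HIT  vc=[31]
8: 0x7c (blk 31, set 7) → VC-HIT  vc=[47]
9: 0x8f (blk 35, set 3) → MISS  vc=[47, 43]
10: 0xc9 (blk 50, set 2) → MISS  vc=[47, 43]
11: 0x7c (blk 31, set 7) → L1-HIT  vc=[47, 43]
12: 0xb5 (blk 45, set 5) → L1-HIT  vc=[47, 43]
13: 0x7f (blk 31, set 7) → L1-HIT  vc=[47, 43]
14: 0x7e (blk 31, set 7) → L1-HIT  vc=[47, 43]

OUTCOME = MISS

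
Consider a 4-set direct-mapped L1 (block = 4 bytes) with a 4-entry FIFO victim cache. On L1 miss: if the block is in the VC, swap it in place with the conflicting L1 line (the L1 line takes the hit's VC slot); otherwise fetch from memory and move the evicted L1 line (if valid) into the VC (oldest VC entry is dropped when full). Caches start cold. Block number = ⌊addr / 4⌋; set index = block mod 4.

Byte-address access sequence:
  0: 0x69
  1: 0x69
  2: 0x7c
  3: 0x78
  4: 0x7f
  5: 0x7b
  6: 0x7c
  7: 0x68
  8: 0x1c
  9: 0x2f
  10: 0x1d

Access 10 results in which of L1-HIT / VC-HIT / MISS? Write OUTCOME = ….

OUTCOME = VC-HIT

0: 0x69 (blk 26, set 2) → MISS  vc=[]
1: 0x69 (blk 26, set 2) → L1-HIT  vc=[]
2: 0x7c (blk 31, set 3) → MISS  vc=[]
3: 0x78 (blk 30, set 2) → MISS  vc=[26]
4: 0x7f (blk 31, set 3) → L1-HIT  vc=[26]
5: 0x7b (blk 30, set 2) → L1-HIT  vc=[26]
6: 0x7c (blk 31, set 3) → L1-HIT  vc=[26]
7: 0x68 (blk 26, set 2) → VC-HIT  vc=[30]
8: 0x1c (blk 7, set 3) → MISS  vc=[30, 31]
9: 0x2f (blk 11, set 3) → MISS  vc=[30, 31, 7]
10: 0x1d (blk 7, set 3) → VC-HIT  vc=[30, 31, 11]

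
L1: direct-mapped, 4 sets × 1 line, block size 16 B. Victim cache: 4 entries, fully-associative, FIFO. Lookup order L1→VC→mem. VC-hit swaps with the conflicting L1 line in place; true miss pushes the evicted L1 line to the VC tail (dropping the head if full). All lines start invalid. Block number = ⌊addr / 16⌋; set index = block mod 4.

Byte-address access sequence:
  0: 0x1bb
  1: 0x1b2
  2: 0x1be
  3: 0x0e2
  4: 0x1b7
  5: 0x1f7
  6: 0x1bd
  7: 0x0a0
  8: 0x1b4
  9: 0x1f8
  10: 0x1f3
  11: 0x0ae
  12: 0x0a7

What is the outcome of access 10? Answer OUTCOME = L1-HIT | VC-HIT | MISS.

0: 0x1bb (blk 27, set 3) → MISS  vc=[]
1: 0x1b2 (blk 27, set 3) → L1-HIT  vc=[]
2: 0x1be (blk 27, set 3) → L1-HIT  vc=[]
3: 0xe2 (blk 14, set 2) → MISS  vc=[]
4: 0x1b7 (blk 27, set 3) → L1-HIT  vc=[]
5: 0x1f7 (blk 31, set 3) → MISS  vc=[27]
6: 0x1bd (blk 27, set 3) → VC-HIT  vc=[31]
7: 0xa0 (blk 10, set 2) → MISS  vc=[31, 14]
8: 0x1b4 (blk 27, set 3) → L1-HIT  vc=[31, 14]
9: 0x1f8 (blk 31, set 3) → VC-HIT  vc=[27, 14]
10: 0x1f3 (blk 31, set 3) → L1-HIT  vc=[27, 14]
11: 0xae (blk 10, set 2) → L1-HIT  vc=[27, 14]
12: 0xa7 (blk 10, set 2) → L1-HIT  vc=[27, 14]

OUTCOME = L1-HIT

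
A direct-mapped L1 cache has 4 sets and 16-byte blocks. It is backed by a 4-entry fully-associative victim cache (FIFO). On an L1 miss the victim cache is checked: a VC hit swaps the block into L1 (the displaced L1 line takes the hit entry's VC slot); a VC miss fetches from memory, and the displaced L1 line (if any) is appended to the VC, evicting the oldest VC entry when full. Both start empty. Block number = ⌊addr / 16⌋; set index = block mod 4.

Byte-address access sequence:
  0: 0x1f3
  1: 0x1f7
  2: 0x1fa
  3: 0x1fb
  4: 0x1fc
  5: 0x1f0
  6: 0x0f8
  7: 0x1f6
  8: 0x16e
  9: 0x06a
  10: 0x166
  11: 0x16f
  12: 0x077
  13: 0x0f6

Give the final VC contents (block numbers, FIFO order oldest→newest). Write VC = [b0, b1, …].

0: 0x1f3 (blk 31, set 3) → MISS  vc=[]
1: 0x1f7 (blk 31, set 3) → L1-HIT  vc=[]
2: 0x1fa (blk 31, set 3) → L1-HIT  vc=[]
3: 0x1fb (blk 31, set 3) → L1-HIT  vc=[]
4: 0x1fc (blk 31, set 3) → L1-HIT  vc=[]
5: 0x1f0 (blk 31, set 3) → L1-HIT  vc=[]
6: 0xf8 (blk 15, set 3) → MISS  vc=[31]
7: 0x1f6 (blk 31, set 3) → VC-HIT  vc=[15]
8: 0x16e (blk 22, set 2) → MISS  vc=[15]
9: 0x6a (blk 6, set 2) → MISS  vc=[15, 22]
10: 0x166 (blk 22, set 2) → VC-HIT  vc=[15, 6]
11: 0x16f (blk 22, set 2) → L1-HIT  vc=[15, 6]
12: 0x77 (blk 7, set 3) → MISS  vc=[15, 6, 31]
13: 0xf6 (blk 15, set 3) → VC-HIT  vc=[7, 6, 31]

VC = [7, 6, 31]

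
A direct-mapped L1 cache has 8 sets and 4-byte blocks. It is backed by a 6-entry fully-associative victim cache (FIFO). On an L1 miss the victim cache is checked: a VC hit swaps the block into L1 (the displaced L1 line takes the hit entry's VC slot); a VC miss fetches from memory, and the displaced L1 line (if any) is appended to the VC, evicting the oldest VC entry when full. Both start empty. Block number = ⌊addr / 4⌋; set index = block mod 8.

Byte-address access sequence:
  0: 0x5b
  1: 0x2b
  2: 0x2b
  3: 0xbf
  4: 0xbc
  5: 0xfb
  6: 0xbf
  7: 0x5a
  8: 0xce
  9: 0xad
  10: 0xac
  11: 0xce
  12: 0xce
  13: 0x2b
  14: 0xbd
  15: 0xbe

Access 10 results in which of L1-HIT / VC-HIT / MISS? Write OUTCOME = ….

OUTCOME = L1-HIT

0: 0x5b (blk 22, set 6) → MISS  vc=[]
1: 0x2b (blk 10, set 2) → MISS  vc=[]
2: 0x2b (blk 10, set 2) → L1-HIT  vc=[]
3: 0xbf (blk 47, set 7) → MISS  vc=[]
4: 0xbc (blk 47, set 7) → L1-HIT  vc=[]
5: 0xfb (blk 62, set 6) → MISS  vc=[22]
6: 0xbf (blk 47, set 7) → L1-HIT  vc=[22]
7: 0x5a (blk 22, set 6) → VC-HIT  vc=[62]
8: 0xce (blk 51, set 3) → MISS  vc=[62]
9: 0xad (blk 43, set 3) → MISS  vc=[62, 51]
10: 0xac (blk 43, set 3) → L1-HIT  vc=[62, 51]
11: 0xce (blk 51, set 3) → VC-HIT  vc=[62, 43]
12: 0xce (blk 51, set 3) → L1-HIT  vc=[62, 43]
13: 0x2b (blk 10, set 2) → L1-HIT  vc=[62, 43]
14: 0xbd (blk 47, set 7) → L1-HIT  vc=[62, 43]
15: 0xbe (blk 47, set 7) → L1-HIT  vc=[62, 43]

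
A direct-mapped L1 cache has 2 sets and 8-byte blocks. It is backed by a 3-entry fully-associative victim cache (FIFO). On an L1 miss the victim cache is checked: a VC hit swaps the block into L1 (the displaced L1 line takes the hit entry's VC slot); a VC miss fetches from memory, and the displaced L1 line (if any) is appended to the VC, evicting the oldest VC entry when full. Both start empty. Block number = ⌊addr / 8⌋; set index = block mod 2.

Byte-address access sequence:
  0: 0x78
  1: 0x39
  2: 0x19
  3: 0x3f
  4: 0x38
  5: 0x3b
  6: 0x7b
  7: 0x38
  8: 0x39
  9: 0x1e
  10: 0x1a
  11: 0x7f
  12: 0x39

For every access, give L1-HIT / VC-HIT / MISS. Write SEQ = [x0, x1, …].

0: 0x78 (blk 15, set 1) → MISS  vc=[]
1: 0x39 (blk 7, set 1) → MISS  vc=[15]
2: 0x19 (blk 3, set 1) → MISS  vc=[15, 7]
3: 0x3f (blk 7, set 1) → VC-HIT  vc=[15, 3]
4: 0x38 (blk 7, set 1) → L1-HIT  vc=[15, 3]
5: 0x3b (blk 7, set 1) → L1-HIT  vc=[15, 3]
6: 0x7b (blk 15, set 1) → VC-HIT  vc=[7, 3]
7: 0x38 (blk 7, set 1) → VC-HIT  vc=[15, 3]
8: 0x39 (blk 7, set 1) → L1-HIT  vc=[15, 3]
9: 0x1e (blk 3, set 1) → VC-HIT  vc=[15, 7]
10: 0x1a (blk 3, set 1) → L1-HIT  vc=[15, 7]
11: 0x7f (blk 15, set 1) → VC-HIT  vc=[3, 7]
12: 0x39 (blk 7, set 1) → VC-HIT  vc=[3, 15]

SEQ = [MISS, MISS, MISS, VC-HIT, L1-HIT, L1-HIT, VC-HIT, VC-HIT, L1-HIT, VC-HIT, L1-HIT, VC-HIT, VC-HIT]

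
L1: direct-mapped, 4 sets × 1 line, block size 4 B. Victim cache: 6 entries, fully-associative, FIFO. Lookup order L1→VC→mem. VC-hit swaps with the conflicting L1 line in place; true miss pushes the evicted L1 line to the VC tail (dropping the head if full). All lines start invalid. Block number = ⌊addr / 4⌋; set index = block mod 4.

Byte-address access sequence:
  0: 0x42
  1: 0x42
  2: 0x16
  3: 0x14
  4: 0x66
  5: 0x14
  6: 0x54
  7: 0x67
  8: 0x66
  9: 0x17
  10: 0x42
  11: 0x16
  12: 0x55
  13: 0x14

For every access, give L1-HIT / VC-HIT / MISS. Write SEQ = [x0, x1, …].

0: 0x42 (blk 16, set 0) → MISS  vc=[]
1: 0x42 (blk 16, set 0) → L1-HIT  vc=[]
2: 0x16 (blk 5, set 1) → MISS  vc=[]
3: 0x14 (blk 5, set 1) → L1-HIT  vc=[]
4: 0x66 (blk 25, set 1) → MISS  vc=[5]
5: 0x14 (blk 5, set 1) → VC-HIT  vc=[25]
6: 0x54 (blk 21, set 1) → MISS  vc=[25, 5]
7: 0x67 (blk 25, set 1) → VC-HIT  vc=[21, 5]
8: 0x66 (blk 25, set 1) → L1-HIT  vc=[21, 5]
9: 0x17 (blk 5, set 1) → VC-HIT  vc=[21, 25]
10: 0x42 (blk 16, set 0) → L1-HIT  vc=[21, 25]
11: 0x16 (blk 5, set 1) → L1-HIT  vc=[21, 25]
12: 0x55 (blk 21, set 1) → VC-HIT  vc=[5, 25]
13: 0x14 (blk 5, set 1) → VC-HIT  vc=[21, 25]

SEQ = [MISS, L1-HIT, MISS, L1-HIT, MISS, VC-HIT, MISS, VC-HIT, L1-HIT, VC-HIT, L1-HIT, L1-HIT, VC-HIT, VC-HIT]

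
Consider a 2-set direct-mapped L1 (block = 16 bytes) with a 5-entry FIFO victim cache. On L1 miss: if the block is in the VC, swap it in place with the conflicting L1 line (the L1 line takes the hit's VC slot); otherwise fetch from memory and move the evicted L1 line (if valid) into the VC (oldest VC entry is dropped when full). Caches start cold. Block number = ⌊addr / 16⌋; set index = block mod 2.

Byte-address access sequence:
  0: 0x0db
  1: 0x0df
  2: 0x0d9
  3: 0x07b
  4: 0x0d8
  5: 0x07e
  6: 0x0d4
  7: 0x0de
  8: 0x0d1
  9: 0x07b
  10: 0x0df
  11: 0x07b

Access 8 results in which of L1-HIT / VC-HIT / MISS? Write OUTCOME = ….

OUTCOME = L1-HIT

  [0] addr=0xdb blk=13 s=1: MISS | VC []
  [1] addr=0xdf blk=13 s=1: L1-HIT | VC []
  [2] addr=0xd9 blk=13 s=1: L1-HIT | VC []
  [3] addr=0x7b blk=7 s=1: MISS | VC [13]
  [4] addr=0xd8 blk=13 s=1: VC-HIT | VC [7]
  [5] addr=0x7e blk=7 s=1: VC-HIT | VC [13]
  [6] addr=0xd4 blk=13 s=1: VC-HIT | VC [7]
  [7] addr=0xde blk=13 s=1: L1-HIT | VC [7]
  [8] addr=0xd1 blk=13 s=1: L1-HIT | VC [7]
  [9] addr=0x7b blk=7 s=1: VC-HIT | VC [13]
  [10] addr=0xdf blk=13 s=1: VC-HIT | VC [7]
  [11] addr=0x7b blk=7 s=1: VC-HIT | VC [13]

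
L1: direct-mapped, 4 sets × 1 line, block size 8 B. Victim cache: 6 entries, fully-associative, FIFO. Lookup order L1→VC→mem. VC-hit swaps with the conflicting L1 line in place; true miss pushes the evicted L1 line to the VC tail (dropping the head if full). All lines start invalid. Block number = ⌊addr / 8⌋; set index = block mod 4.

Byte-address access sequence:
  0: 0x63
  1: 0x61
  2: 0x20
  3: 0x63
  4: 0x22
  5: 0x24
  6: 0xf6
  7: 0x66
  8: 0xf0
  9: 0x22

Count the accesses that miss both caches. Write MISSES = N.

MISSES = 3

0: 0x63 (blk 12, set 0) → MISS  vc=[]
1: 0x61 (blk 12, set 0) → L1-HIT  vc=[]
2: 0x20 (blk 4, set 0) → MISS  vc=[12]
3: 0x63 (blk 12, set 0) → VC-HIT  vc=[4]
4: 0x22 (blk 4, set 0) → VC-HIT  vc=[12]
5: 0x24 (blk 4, set 0) → L1-HIT  vc=[12]
6: 0xf6 (blk 30, set 2) → MISS  vc=[12]
7: 0x66 (blk 12, set 0) → VC-HIT  vc=[4]
8: 0xf0 (blk 30, set 2) → L1-HIT  vc=[4]
9: 0x22 (blk 4, set 0) → VC-HIT  vc=[12]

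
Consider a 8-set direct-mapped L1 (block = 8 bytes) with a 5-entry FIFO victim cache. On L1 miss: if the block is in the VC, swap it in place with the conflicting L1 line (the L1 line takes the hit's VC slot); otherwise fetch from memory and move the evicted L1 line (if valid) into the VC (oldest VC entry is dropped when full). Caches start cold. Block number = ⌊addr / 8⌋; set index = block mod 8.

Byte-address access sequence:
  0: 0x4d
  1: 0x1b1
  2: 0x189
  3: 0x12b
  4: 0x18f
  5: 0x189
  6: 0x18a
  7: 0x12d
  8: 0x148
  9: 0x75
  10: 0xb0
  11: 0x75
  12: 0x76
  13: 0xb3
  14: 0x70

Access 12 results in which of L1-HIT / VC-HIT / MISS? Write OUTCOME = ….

0: 0x4d (blk 9, set 1) → MISS  vc=[]
1: 0x1b1 (blk 54, set 6) → MISS  vc=[]
2: 0x189 (blk 49, set 1) → MISS  vc=[9]
3: 0x12b (blk 37, set 5) → MISS  vc=[9]
4: 0x18f (blk 49, set 1) → L1-HIT  vc=[9]
5: 0x189 (blk 49, set 1) → L1-HIT  vc=[9]
6: 0x18a (blk 49, set 1) → L1-HIT  vc=[9]
7: 0x12d (blk 37, set 5) → L1-HIT  vc=[9]
8: 0x148 (blk 41, set 1) → MISS  vc=[9, 49]
9: 0x75 (blk 14, set 6) → MISS  vc=[9, 49, 54]
10: 0xb0 (blk 22, set 6) → MISS  vc=[9, 49, 54, 14]
11: 0x75 (blk 14, set 6) → VC-HIT  vc=[9, 49, 54, 22]
12: 0x76 (blk 14, set 6) → L1-HIT  vc=[9, 49, 54, 22]
13: 0xb3 (blk 22, set 6) → VC-HIT  vc=[9, 49, 54, 14]
14: 0x70 (blk 14, set 6) → VC-HIT  vc=[9, 49, 54, 22]

OUTCOME = L1-HIT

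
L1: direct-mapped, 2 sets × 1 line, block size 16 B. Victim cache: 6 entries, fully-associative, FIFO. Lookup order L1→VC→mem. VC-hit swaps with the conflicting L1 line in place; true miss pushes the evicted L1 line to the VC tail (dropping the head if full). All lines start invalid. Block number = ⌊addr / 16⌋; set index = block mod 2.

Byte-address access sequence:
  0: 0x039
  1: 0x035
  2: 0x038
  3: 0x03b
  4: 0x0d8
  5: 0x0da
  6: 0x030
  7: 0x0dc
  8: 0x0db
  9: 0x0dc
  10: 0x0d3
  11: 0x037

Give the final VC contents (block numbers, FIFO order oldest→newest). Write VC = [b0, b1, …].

VC = [13]

#0 0x39→b3/s1 MISS; vc=[]
#1 0x35→b3/s1 L1-HIT; vc=[]
#2 0x38→b3/s1 L1-HIT; vc=[]
#3 0x3b→b3/s1 L1-HIT; vc=[]
#4 0xd8→b13/s1 MISS; vc=[3]
#5 0xda→b13/s1 L1-HIT; vc=[3]
#6 0x30→b3/s1 VC-HIT; vc=[13]
#7 0xdc→b13/s1 VC-HIT; vc=[3]
#8 0xdb→b13/s1 L1-HIT; vc=[3]
#9 0xdc→b13/s1 L1-HIT; vc=[3]
#10 0xd3→b13/s1 L1-HIT; vc=[3]
#11 0x37→b3/s1 VC-HIT; vc=[13]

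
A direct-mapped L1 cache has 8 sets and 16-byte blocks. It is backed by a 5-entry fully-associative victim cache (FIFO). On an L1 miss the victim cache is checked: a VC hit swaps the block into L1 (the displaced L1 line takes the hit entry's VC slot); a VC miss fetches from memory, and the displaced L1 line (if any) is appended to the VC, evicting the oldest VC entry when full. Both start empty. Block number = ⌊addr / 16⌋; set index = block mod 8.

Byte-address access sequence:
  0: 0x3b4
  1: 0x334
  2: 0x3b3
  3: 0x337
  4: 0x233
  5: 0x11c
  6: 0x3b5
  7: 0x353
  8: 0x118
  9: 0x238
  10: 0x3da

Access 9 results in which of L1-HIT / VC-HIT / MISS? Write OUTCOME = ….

0: 0x3b4 (blk 59, set 3) → MISS  vc=[]
1: 0x334 (blk 51, set 3) → MISS  vc=[59]
2: 0x3b3 (blk 59, set 3) → VC-HIT  vc=[51]
3: 0x337 (blk 51, set 3) → VC-HIT  vc=[59]
4: 0x233 (blk 35, set 3) → MISS  vc=[59, 51]
5: 0x11c (blk 17, set 1) → MISS  vc=[59, 51]
6: 0x3b5 (blk 59, set 3) → VC-HIT  vc=[35, 51]
7: 0x353 (blk 53, set 5) → MISS  vc=[35, 51]
8: 0x118 (blk 17, set 1) → L1-HIT  vc=[35, 51]
9: 0x238 (blk 35, set 3) → VC-HIT  vc=[59, 51]
10: 0x3da (blk 61, set 5) → MISS  vc=[59, 51, 53]

OUTCOME = VC-HIT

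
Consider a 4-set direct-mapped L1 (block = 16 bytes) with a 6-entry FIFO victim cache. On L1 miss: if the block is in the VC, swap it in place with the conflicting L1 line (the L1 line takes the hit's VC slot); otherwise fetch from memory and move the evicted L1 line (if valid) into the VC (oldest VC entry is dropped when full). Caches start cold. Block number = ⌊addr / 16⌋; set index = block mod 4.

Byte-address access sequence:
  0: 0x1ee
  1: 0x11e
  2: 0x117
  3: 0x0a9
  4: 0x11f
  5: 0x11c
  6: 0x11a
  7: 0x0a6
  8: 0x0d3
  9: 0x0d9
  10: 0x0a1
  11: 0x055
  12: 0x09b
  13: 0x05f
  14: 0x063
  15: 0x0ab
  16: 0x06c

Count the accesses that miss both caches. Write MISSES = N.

#0 0x1ee→b30/s2 MISS; vc=[]
#1 0x11e→b17/s1 MISS; vc=[]
#2 0x117→b17/s1 L1-HIT; vc=[]
#3 0xa9→b10/s2 MISS; vc=[30]
#4 0x11f→b17/s1 L1-HIT; vc=[30]
#5 0x11c→b17/s1 L1-HIT; vc=[30]
#6 0x11a→b17/s1 L1-HIT; vc=[30]
#7 0xa6→b10/s2 L1-HIT; vc=[30]
#8 0xd3→b13/s1 MISS; vc=[30,17]
#9 0xd9→b13/s1 L1-HIT; vc=[30,17]
#10 0xa1→b10/s2 L1-HIT; vc=[30,17]
#11 0x55→b5/s1 MISS; vc=[30,17,13]
#12 0x9b→b9/s1 MISS; vc=[30,17,13,5]
#13 0x5f→b5/s1 VC-HIT; vc=[30,17,13,9]
#14 0x63→b6/s2 MISS; vc=[30,17,13,9,10]
#15 0xab→b10/s2 VC-HIT; vc=[30,17,13,9,6]
#16 0x6c→b6/s2 VC-HIT; vc=[30,17,13,9,10]

MISSES = 7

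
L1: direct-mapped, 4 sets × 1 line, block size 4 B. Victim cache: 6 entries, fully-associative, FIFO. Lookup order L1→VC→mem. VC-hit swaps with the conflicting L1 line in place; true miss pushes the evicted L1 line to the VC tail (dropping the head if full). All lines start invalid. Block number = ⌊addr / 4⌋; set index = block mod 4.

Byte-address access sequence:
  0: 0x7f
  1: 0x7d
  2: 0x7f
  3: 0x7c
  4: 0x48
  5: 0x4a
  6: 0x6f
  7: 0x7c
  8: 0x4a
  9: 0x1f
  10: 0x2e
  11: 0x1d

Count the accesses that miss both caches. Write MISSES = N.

  [0] addr=0x7f blk=31 s=3: MISS | VC []
  [1] addr=0x7d blk=31 s=3: L1-HIT | VC []
  [2] addr=0x7f blk=31 s=3: L1-HIT | VC []
  [3] addr=0x7c blk=31 s=3: L1-HIT | VC []
  [4] addr=0x48 blk=18 s=2: MISS | VC []
  [5] addr=0x4a blk=18 s=2: L1-HIT | VC []
  [6] addr=0x6f blk=27 s=3: MISS | VC [31]
  [7] addr=0x7c blk=31 s=3: VC-HIT | VC [27]
  [8] addr=0x4a blk=18 s=2: L1-HIT | VC [27]
  [9] addr=0x1f blk=7 s=3: MISS | VC [27, 31]
  [10] addr=0x2e blk=11 s=3: MISS | VC [27, 31, 7]
  [11] addr=0x1d blk=7 s=3: VC-HIT | VC [27, 31, 11]

MISSES = 5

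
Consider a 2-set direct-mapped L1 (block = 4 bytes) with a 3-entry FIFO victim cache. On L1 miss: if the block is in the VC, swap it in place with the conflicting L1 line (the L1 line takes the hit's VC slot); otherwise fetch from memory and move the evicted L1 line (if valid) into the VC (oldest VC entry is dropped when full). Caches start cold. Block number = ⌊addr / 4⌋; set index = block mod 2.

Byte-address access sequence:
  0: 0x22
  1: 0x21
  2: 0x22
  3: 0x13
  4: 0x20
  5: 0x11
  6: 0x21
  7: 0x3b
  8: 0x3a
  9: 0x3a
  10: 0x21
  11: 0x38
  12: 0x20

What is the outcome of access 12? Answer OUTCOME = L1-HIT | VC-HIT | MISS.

OUTCOME = VC-HIT

  [0] addr=0x22 blk=8 s=0: MISS | VC []
  [1] addr=0x21 blk=8 s=0: L1-HIT | VC []
  [2] addr=0x22 blk=8 s=0: L1-HIT | VC []
  [3] addr=0x13 blk=4 s=0: MISS | VC [8]
  [4] addr=0x20 blk=8 s=0: VC-HIT | VC [4]
  [5] addr=0x11 blk=4 s=0: VC-HIT | VC [8]
  [6] addr=0x21 blk=8 s=0: VC-HIT | VC [4]
  [7] addr=0x3b blk=14 s=0: MISS | VC [4, 8]
  [8] addr=0x3a blk=14 s=0: L1-HIT | VC [4, 8]
  [9] addr=0x3a blk=14 s=0: L1-HIT | VC [4, 8]
  [10] addr=0x21 blk=8 s=0: VC-HIT | VC [4, 14]
  [11] addr=0x38 blk=14 s=0: VC-HIT | VC [4, 8]
  [12] addr=0x20 blk=8 s=0: VC-HIT | VC [4, 14]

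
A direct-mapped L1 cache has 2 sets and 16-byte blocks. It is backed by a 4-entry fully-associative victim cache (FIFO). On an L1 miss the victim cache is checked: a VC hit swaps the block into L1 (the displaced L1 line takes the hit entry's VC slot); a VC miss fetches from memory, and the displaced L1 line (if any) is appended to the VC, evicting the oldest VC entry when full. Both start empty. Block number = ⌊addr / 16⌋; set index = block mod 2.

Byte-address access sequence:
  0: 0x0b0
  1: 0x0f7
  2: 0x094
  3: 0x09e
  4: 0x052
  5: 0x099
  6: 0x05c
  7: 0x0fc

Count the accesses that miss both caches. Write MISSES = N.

MISSES = 4

  [0] addr=0xb0 blk=11 s=1: MISS | VC []
  [1] addr=0xf7 blk=15 s=1: MISS | VC [11]
  [2] addr=0x94 blk=9 s=1: MISS | VC [11, 15]
  [3] addr=0x9e blk=9 s=1: L1-HIT | VC [11, 15]
  [4] addr=0x52 blk=5 s=1: MISS | VC [11, 15, 9]
  [5] addr=0x99 blk=9 s=1: VC-HIT | VC [11, 15, 5]
  [6] addr=0x5c blk=5 s=1: VC-HIT | VC [11, 15, 9]
  [7] addr=0xfc blk=15 s=1: VC-HIT | VC [11, 5, 9]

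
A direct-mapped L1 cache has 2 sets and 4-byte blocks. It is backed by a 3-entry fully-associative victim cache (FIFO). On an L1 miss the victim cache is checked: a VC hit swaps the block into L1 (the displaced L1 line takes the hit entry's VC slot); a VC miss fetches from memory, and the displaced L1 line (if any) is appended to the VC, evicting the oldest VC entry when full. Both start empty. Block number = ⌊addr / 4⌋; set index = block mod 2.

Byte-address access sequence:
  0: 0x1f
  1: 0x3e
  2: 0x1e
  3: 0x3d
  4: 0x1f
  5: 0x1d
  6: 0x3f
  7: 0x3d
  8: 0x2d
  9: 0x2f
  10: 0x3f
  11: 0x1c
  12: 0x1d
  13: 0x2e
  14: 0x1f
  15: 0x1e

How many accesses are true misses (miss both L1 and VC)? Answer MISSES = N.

MISSES = 3

#0 0x1f→b7/s1 MISS; vc=[]
#1 0x3e→b15/s1 MISS; vc=[7]
#2 0x1e→b7/s1 VC-HIT; vc=[15]
#3 0x3d→b15/s1 VC-HIT; vc=[7]
#4 0x1f→b7/s1 VC-HIT; vc=[15]
#5 0x1d→b7/s1 L1-HIT; vc=[15]
#6 0x3f→b15/s1 VC-HIT; vc=[7]
#7 0x3d→b15/s1 L1-HIT; vc=[7]
#8 0x2d→b11/s1 MISS; vc=[7,15]
#9 0x2f→b11/s1 L1-HIT; vc=[7,15]
#10 0x3f→b15/s1 VC-HIT; vc=[7,11]
#11 0x1c→b7/s1 VC-HIT; vc=[15,11]
#12 0x1d→b7/s1 L1-HIT; vc=[15,11]
#13 0x2e→b11/s1 VC-HIT; vc=[15,7]
#14 0x1f→b7/s1 VC-HIT; vc=[15,11]
#15 0x1e→b7/s1 L1-HIT; vc=[15,11]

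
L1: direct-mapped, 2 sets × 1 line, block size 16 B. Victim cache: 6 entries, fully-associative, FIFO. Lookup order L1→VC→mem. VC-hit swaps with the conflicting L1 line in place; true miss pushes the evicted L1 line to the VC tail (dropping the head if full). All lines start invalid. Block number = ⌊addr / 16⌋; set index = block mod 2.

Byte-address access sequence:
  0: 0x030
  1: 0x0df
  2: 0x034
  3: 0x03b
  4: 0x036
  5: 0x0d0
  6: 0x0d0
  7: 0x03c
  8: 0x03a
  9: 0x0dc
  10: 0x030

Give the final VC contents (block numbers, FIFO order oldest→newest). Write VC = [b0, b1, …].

VC = [13]

  [0] addr=0x30 blk=3 s=1: MISS | VC []
  [1] addr=0xdf blk=13 s=1: MISS | VC [3]
  [2] addr=0x34 blk=3 s=1: VC-HIT | VC [13]
  [3] addr=0x3b blk=3 s=1: L1-HIT | VC [13]
  [4] addr=0x36 blk=3 s=1: L1-HIT | VC [13]
  [5] addr=0xd0 blk=13 s=1: VC-HIT | VC [3]
  [6] addr=0xd0 blk=13 s=1: L1-HIT | VC [3]
  [7] addr=0x3c blk=3 s=1: VC-HIT | VC [13]
  [8] addr=0x3a blk=3 s=1: L1-HIT | VC [13]
  [9] addr=0xdc blk=13 s=1: VC-HIT | VC [3]
  [10] addr=0x30 blk=3 s=1: VC-HIT | VC [13]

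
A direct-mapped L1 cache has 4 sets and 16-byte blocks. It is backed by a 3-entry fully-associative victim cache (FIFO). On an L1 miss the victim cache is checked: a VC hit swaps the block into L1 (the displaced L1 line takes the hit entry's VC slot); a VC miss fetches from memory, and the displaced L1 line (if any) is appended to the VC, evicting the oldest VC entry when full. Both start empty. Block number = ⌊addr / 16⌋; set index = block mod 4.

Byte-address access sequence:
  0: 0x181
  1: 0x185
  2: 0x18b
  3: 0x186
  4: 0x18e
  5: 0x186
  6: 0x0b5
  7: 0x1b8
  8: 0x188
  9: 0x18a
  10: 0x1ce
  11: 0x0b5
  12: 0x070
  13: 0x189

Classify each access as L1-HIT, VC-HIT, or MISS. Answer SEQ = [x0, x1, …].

SEQ = [MISS, L1-HIT, L1-HIT, L1-HIT, L1-HIT, L1-HIT, MISS, MISS, L1-HIT, L1-HIT, MISS, VC-HIT, MISS, VC-HIT]

0: 0x181 (blk 24, set 0) → MISS  vc=[]
1: 0x185 (blk 24, set 0) → L1-HIT  vc=[]
2: 0x18b (blk 24, set 0) → L1-HIT  vc=[]
3: 0x186 (blk 24, set 0) → L1-HIT  vc=[]
4: 0x18e (blk 24, set 0) → L1-HIT  vc=[]
5: 0x186 (blk 24, set 0) → L1-HIT  vc=[]
6: 0xb5 (blk 11, set 3) → MISS  vc=[]
7: 0x1b8 (blk 27, set 3) → MISS  vc=[11]
8: 0x188 (blk 24, set 0) → L1-HIT  vc=[11]
9: 0x18a (blk 24, set 0) → L1-HIT  vc=[11]
10: 0x1ce (blk 28, set 0) → MISS  vc=[11, 24]
11: 0xb5 (blk 11, set 3) → VC-HIT  vc=[27, 24]
12: 0x70 (blk 7, set 3) → MISS  vc=[27, 24, 11]
13: 0x189 (blk 24, set 0) → VC-HIT  vc=[27, 28, 11]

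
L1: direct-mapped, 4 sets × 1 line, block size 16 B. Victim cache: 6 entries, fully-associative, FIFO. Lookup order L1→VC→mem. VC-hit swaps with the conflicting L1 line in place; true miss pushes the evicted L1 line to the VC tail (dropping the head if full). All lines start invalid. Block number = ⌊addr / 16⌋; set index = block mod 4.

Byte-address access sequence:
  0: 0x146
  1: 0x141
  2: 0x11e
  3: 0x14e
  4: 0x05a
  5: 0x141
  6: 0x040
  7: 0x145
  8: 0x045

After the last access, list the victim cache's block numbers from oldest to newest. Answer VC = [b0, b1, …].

0: 0x146 (blk 20, set 0) → MISS  vc=[]
1: 0x141 (blk 20, set 0) → L1-HIT  vc=[]
2: 0x11e (blk 17, set 1) → MISS  vc=[]
3: 0x14e (blk 20, set 0) → L1-HIT  vc=[]
4: 0x5a (blk 5, set 1) → MISS  vc=[17]
5: 0x141 (blk 20, set 0) → L1-HIT  vc=[17]
6: 0x40 (blk 4, set 0) → MISS  vc=[17, 20]
7: 0x145 (blk 20, set 0) → VC-HIT  vc=[17, 4]
8: 0x45 (blk 4, set 0) → VC-HIT  vc=[17, 20]

VC = [17, 20]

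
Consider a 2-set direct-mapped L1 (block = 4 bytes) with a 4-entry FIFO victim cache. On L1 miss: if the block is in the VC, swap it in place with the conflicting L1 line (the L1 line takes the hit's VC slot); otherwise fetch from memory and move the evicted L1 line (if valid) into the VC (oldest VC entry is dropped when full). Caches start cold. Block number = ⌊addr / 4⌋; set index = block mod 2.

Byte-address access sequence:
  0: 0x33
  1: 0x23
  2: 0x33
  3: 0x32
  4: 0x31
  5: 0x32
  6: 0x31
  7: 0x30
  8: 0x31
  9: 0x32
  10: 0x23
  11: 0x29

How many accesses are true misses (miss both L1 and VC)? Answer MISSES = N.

0: 0x33 (blk 12, set 0) → MISS  vc=[]
1: 0x23 (blk 8, set 0) → MISS  vc=[12]
2: 0x33 (blk 12, set 0) → VC-HIT  vc=[8]
3: 0x32 (blk 12, set 0) → L1-HIT  vc=[8]
4: 0x31 (blk 12, set 0) → L1-HIT  vc=[8]
5: 0x32 (blk 12, set 0) → L1-HIT  vc=[8]
6: 0x31 (blk 12, set 0) → L1-HIT  vc=[8]
7: 0x30 (blk 12, set 0) → L1-HIT  vc=[8]
8: 0x31 (blk 12, set 0) → L1-HIT  vc=[8]
9: 0x32 (blk 12, set 0) → L1-HIT  vc=[8]
10: 0x23 (blk 8, set 0) → VC-HIT  vc=[12]
11: 0x29 (blk 10, set 0) → MISS  vc=[12, 8]

MISSES = 3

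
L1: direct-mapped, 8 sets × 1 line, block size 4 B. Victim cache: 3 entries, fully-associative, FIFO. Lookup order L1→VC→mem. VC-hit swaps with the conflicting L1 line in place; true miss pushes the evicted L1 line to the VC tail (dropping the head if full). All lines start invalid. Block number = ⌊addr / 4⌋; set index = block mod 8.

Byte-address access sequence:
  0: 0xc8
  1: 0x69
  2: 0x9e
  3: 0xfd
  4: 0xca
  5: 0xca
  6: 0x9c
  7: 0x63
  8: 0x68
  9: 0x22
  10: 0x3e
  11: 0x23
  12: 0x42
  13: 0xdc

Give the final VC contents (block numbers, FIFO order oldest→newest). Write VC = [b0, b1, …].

0: 0xc8 (blk 50, set 2) → MISS  vc=[]
1: 0x69 (blk 26, set 2) → MISS  vc=[50]
2: 0x9e (blk 39, set 7) → MISS  vc=[50]
3: 0xfd (blk 63, set 7) → MISS  vc=[50, 39]
4: 0xca (blk 50, set 2) → VC-HIT  vc=[26, 39]
5: 0xca (blk 50, set 2) → L1-HIT  vc=[26, 39]
6: 0x9c (blk 39, set 7) → VC-HIT  vc=[26, 63]
7: 0x63 (blk 24, set 0) → MISS  vc=[26, 63]
8: 0x68 (blk 26, set 2) → VC-HIT  vc=[50, 63]
9: 0x22 (blk 8, set 0) → MISS  vc=[50, 63, 24]
10: 0x3e (blk 15, set 7) → MISS  vc=[63, 24, 39]
11: 0x23 (blk 8, set 0) → L1-HIT  vc=[63, 24, 39]
12: 0x42 (blk 16, set 0) → MISS  vc=[24, 39, 8]
13: 0xdc (blk 55, set 7) → MISS  vc=[39, 8, 15]

VC = [39, 8, 15]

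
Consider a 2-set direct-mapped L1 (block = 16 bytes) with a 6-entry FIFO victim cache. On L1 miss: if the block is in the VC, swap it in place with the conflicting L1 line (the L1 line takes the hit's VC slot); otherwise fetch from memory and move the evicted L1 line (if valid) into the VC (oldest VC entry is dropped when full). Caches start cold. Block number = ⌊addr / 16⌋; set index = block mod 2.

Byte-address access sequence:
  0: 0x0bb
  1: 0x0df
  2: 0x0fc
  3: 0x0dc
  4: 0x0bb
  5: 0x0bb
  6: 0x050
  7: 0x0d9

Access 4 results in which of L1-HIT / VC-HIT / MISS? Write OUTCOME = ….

  [0] addr=0xbb blk=11 s=1: MISS | VC []
  [1] addr=0xdf blk=13 s=1: MISS | VC [11]
  [2] addr=0xfc blk=15 s=1: MISS | VC [11, 13]
  [3] addr=0xdc blk=13 s=1: VC-HIT | VC [11, 15]
  [4] addr=0xbb blk=11 s=1: VC-HIT | VC [13, 15]
  [5] addr=0xbb blk=11 s=1: L1-HIT | VC [13, 15]
  [6] addr=0x50 blk=5 s=1: MISS | VC [13, 15, 11]
  [7] addr=0xd9 blk=13 s=1: VC-HIT | VC [5, 15, 11]

OUTCOME = VC-HIT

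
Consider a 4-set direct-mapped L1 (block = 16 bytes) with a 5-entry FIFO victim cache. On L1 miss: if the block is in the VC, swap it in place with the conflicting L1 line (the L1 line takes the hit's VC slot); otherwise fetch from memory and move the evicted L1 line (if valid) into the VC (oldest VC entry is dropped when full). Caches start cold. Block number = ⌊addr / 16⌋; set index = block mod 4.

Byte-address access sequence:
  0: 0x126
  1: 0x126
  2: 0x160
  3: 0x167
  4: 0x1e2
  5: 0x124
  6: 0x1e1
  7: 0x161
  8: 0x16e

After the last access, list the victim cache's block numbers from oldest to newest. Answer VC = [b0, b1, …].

VC = [18, 30]

  [0] addr=0x126 blk=18 s=2: MISS | VC []
  [1] addr=0x126 blk=18 s=2: L1-HIT | VC []
  [2] addr=0x160 blk=22 s=2: MISS | VC [18]
  [3] addr=0x167 blk=22 s=2: L1-HIT | VC [18]
  [4] addr=0x1e2 blk=30 s=2: MISS | VC [18, 22]
  [5] addr=0x124 blk=18 s=2: VC-HIT | VC [30, 22]
  [6] addr=0x1e1 blk=30 s=2: VC-HIT | VC [18, 22]
  [7] addr=0x161 blk=22 s=2: VC-HIT | VC [18, 30]
  [8] addr=0x16e blk=22 s=2: L1-HIT | VC [18, 30]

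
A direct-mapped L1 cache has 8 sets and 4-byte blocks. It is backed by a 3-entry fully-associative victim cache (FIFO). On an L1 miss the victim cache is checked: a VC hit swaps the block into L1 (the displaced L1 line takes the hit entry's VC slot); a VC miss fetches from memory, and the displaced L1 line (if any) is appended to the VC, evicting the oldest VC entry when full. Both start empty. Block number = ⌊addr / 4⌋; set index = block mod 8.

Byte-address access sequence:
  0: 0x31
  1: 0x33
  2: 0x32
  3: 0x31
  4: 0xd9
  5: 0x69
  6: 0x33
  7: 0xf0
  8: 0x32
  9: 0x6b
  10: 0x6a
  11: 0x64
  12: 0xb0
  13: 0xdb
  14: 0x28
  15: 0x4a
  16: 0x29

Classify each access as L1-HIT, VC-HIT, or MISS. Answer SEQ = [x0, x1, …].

0: 0x31 (blk 12, set 4) → MISS  vc=[]
1: 0x33 (blk 12, set 4) → L1-HIT  vc=[]
2: 0x32 (blk 12, set 4) → L1-HIT  vc=[]
3: 0x31 (blk 12, set 4) → L1-HIT  vc=[]
4: 0xd9 (blk 54, set 6) → MISS  vc=[]
5: 0x69 (blk 26, set 2) → MISS  vc=[]
6: 0x33 (blk 12, set 4) → L1-HIT  vc=[]
7: 0xf0 (blk 60, set 4) → MISS  vc=[12]
8: 0x32 (blk 12, set 4) → VC-HIT  vc=[60]
9: 0x6b (blk 26, set 2) → L1-HIT  vc=[60]
10: 0x6a (blk 26, set 2) → L1-HIT  vc=[60]
11: 0x64 (blk 25, set 1) → MISS  vc=[60]
12: 0xb0 (blk 44, set 4) → MISS  vc=[60, 12]
13: 0xdb (blk 54, set 6) → L1-HIT  vc=[60, 12]
14: 0x28 (blk 10, set 2) → MISS  vc=[60, 12, 26]
15: 0x4a (blk 18, set 2) → MISS  vc=[12, 26, 10]
16: 0x29 (blk 10, set 2) → VC-HIT  vc=[12, 26, 18]

SEQ = [MISS, L1-HIT, L1-HIT, L1-HIT, MISS, MISS, L1-HIT, MISS, VC-HIT, L1-HIT, L1-HIT, MISS, MISS, L1-HIT, MISS, MISS, VC-HIT]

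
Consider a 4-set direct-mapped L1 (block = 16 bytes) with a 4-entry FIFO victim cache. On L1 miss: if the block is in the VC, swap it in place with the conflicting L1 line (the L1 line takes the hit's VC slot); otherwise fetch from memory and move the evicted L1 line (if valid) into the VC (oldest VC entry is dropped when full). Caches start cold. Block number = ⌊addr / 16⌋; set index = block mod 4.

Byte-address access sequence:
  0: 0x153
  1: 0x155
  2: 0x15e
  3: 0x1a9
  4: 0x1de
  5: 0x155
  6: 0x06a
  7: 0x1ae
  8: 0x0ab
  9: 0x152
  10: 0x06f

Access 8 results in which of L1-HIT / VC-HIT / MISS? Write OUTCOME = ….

OUTCOME = MISS

0: 0x153 (blk 21, set 1) → MISS  vc=[]
1: 0x155 (blk 21, set 1) → L1-HIT  vc=[]
2: 0x15e (blk 21, set 1) → L1-HIT  vc=[]
3: 0x1a9 (blk 26, set 2) → MISS  vc=[]
4: 0x1de (blk 29, set 1) → MISS  vc=[21]
5: 0x155 (blk 21, set 1) → VC-HIT  vc=[29]
6: 0x6a (blk 6, set 2) → MISS  vc=[29, 26]
7: 0x1ae (blk 26, set 2) → VC-HIT  vc=[29, 6]
8: 0xab (blk 10, set 2) → MISS  vc=[29, 6, 26]
9: 0x152 (blk 21, set 1) → L1-HIT  vc=[29, 6, 26]
10: 0x6f (blk 6, set 2) → VC-HIT  vc=[29, 10, 26]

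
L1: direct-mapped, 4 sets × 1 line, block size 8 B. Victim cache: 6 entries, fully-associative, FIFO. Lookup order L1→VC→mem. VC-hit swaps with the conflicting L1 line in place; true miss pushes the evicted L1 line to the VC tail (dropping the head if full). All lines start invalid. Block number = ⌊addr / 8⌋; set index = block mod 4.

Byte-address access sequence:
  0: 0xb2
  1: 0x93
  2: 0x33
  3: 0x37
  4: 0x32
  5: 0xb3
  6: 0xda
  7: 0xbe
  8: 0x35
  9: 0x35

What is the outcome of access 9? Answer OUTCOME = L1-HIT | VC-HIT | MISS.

OUTCOME = L1-HIT

0: 0xb2 (blk 22, set 2) → MISS  vc=[]
1: 0x93 (blk 18, set 2) → MISS  vc=[22]
2: 0x33 (blk 6, set 2) → MISS  vc=[22, 18]
3: 0x37 (blk 6, set 2) → L1-HIT  vc=[22, 18]
4: 0x32 (blk 6, set 2) → L1-HIT  vc=[22, 18]
5: 0xb3 (blk 22, set 2) → VC-HIT  vc=[6, 18]
6: 0xda (blk 27, set 3) → MISS  vc=[6, 18]
7: 0xbe (blk 23, set 3) → MISS  vc=[6, 18, 27]
8: 0x35 (blk 6, set 2) → VC-HIT  vc=[22, 18, 27]
9: 0x35 (blk 6, set 2) → L1-HIT  vc=[22, 18, 27]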